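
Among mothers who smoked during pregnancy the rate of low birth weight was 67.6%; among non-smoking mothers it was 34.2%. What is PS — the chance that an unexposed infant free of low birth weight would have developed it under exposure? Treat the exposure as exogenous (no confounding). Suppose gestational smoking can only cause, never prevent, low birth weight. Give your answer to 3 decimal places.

PS ≈ 0.508

p₁ = 0.676, p₀ = 0.342.
Under exogeneity and monotonicity, PS = (p₁ − p₀) / (1 − p₀).
PS = (0.676 − 0.342) / (1 − 0.342) = 0.334 / 0.658 ≈ 0.5076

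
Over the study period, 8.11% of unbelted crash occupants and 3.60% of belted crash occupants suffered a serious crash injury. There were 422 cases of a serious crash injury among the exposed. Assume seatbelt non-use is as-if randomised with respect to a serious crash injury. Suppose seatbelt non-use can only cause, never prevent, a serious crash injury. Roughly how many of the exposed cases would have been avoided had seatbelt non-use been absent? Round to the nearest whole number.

about 235 cases

p₁ = 0.0811, p₀ = 0.036.
PN = (p₁ − p₀)/p₁ = (0.0811 − 0.036) / 0.0811 ≈ 0.55610.
Attributable cases ≈ PN × (exposed cases) = 0.55610 × 422 ≈ 234.68.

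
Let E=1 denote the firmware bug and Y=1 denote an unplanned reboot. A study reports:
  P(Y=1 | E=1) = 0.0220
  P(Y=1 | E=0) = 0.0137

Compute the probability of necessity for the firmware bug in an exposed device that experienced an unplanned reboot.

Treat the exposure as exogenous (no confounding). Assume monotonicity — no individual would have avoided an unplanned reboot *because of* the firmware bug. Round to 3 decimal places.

Let p₁ = 0.022, p₀ = 0.0137.
Under exogeneity and monotonicity, PN = (p₁ − p₀) / p₁.
PN = (0.022 − 0.0137) / 0.022 = 0.0083 / 0.022 ≈ 0.3773

PN ≈ 0.377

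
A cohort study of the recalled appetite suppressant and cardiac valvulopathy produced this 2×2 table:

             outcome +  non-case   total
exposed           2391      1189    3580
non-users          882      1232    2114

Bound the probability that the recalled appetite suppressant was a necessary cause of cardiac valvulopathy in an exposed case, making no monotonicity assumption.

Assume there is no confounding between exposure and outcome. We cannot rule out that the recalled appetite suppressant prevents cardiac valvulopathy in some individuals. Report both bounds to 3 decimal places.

0.375 ≤ PN ≤ 0.873

p₁ = P(outcome | exposed) = 2391/3580 = 0.66788
p₀ = P(outcome | unexposed) = 882/2114 = 0.41722
Under exogeneity alone the bounds on PN are max{0,(p₁−p₀)/p₁} ≤ PN ≤ min{1,(1−p₀)/p₁}.
  lower = (p₁ − p₀)/p₁ = 0.25066 / 0.66788 ≈ 0.3753
  upper = min{1, (1 − p₀)/p₁} = 0.58278 / 0.66788 ≈ 0.8726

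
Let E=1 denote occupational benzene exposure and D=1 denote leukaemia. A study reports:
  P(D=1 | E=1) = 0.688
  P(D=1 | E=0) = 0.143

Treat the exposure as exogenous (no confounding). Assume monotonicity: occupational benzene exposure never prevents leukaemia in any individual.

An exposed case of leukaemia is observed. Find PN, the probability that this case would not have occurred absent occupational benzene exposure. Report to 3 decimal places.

PN ≈ 0.792

Let p₁ = 0.688, p₀ = 0.143.
Under exogeneity and monotonicity, PN = (p₁ − p₀) / p₁.
PN = (0.688 − 0.143) / 0.688 = 0.545 / 0.688 ≈ 0.7922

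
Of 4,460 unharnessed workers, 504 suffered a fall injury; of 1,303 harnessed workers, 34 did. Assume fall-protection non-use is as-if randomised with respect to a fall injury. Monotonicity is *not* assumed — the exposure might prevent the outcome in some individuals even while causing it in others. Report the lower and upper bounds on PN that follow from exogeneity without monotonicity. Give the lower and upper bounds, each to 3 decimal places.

p₁ = P(outcome | exposed) = 504/4460 = 0.113
p₀ = P(outcome | unexposed) = 34/1303 = 0.026094
Under exogeneity alone the bounds on PN are max{0,(p₁−p₀)/p₁} ≤ PN ≤ min{1,(1−p₀)/p₁}.
  lower = (p₁ − p₀)/p₁ = 0.086911 / 0.113 ≈ 0.7691
  upper = min{1, (1 − p₀)/p₁} = 0.97391 / 0.113 ≈ 8.6183 → capped at 1

0.769 ≤ PN ≤ 1.000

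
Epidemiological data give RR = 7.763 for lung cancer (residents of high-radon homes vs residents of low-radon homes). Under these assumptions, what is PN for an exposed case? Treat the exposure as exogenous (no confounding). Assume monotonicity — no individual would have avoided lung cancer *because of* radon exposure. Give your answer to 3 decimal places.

Under exogeneity and monotonicity, PN = (RR − 1) / RR = 1 − 1/RR.
PN = (7.763 − 1) / 7.763 = 6.763 / 7.763 ≈ 0.8712

PN ≈ 0.871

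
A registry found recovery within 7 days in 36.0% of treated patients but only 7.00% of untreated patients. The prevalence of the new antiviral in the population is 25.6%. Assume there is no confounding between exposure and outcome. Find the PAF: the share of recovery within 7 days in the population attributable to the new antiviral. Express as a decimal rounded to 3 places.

p₁ = 0.36, p₀ = 0.07.
Overall risk P(Y=1) = π·p₁ + (1−π)·p₀ = 0.256×0.36 + 0.744×0.07 = 0.14424.
Under exogeneity, PAF = [P(Y=1) − p₀] / P(Y=1).
PAF = (0.14424 − 0.07) / 0.14424 ≈ 0.5147

PAF ≈ 0.515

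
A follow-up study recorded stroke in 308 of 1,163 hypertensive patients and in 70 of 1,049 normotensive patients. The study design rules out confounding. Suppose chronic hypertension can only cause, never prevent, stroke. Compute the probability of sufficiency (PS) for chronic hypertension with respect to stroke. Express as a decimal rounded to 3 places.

PS ≈ 0.212

p₁ = P(outcome | exposed) = 308/1163 = 0.26483
p₀ = P(outcome | unexposed) = 70/1049 = 0.06673
Under exogeneity and monotonicity, PS = (p₁ − p₀) / (1 − p₀).
PS = (0.26483 − 0.06673) / (1 − 0.06673) = 0.1981 / 0.93327 ≈ 0.2123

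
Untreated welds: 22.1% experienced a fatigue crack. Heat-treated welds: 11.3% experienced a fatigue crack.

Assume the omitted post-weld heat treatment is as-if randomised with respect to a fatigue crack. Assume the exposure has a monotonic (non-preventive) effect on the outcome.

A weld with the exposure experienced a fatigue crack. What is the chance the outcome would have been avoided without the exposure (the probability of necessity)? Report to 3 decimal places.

PN ≈ 0.489

p₁ = 0.221, p₀ = 0.113.
Under exogeneity and monotonicity, PN = (p₁ − p₀) / p₁.
PN = (0.221 − 0.113) / 0.221 = 0.108 / 0.221 ≈ 0.4887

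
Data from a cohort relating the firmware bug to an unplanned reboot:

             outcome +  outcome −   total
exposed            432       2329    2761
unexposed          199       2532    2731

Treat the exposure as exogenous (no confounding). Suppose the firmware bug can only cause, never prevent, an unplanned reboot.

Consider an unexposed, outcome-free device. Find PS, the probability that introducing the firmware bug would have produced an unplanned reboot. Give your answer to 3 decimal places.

p₁ = P(outcome | exposed) = 432/2761 = 0.15647
p₀ = P(outcome | unexposed) = 199/2731 = 0.072867
Under exogeneity and monotonicity, PS = (p₁ − p₀)/(1 − p₀).
PS = (0.15647 − 0.072867) / 0.92713 ≈ 0.0902

PS ≈ 0.090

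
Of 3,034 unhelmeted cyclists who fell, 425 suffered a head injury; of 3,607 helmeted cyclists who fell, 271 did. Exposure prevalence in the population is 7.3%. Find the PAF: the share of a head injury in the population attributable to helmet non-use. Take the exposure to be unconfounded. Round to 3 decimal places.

p₁ = P(outcome | exposed) = 425/3034 = 0.14008
p₀ = P(outcome | unexposed) = 271/3607 = 0.075132
Overall risk P(Y=1) = π·p₁ + (1−π)·p₀ = 0.073×0.14008 + 0.927×0.075132 = 0.079873.
Under exogeneity, PAF = [P(Y=1) − p₀] / P(Y=1).
PAF = (0.079873 − 0.075132) / 0.079873 ≈ 0.0594

PAF ≈ 0.059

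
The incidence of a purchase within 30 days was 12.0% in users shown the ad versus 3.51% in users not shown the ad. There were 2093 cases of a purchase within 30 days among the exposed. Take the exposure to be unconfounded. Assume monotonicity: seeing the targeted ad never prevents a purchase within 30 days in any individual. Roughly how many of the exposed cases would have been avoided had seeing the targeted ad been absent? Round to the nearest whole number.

p₁ = 0.12, p₀ = 0.0351.
PN = (p₁ − p₀)/p₁ = (0.12 − 0.0351) / 0.12 ≈ 0.70750.
Attributable cases ≈ PN × (exposed cases) = 0.70750 × 2093 ≈ 1480.80.

about 1481 cases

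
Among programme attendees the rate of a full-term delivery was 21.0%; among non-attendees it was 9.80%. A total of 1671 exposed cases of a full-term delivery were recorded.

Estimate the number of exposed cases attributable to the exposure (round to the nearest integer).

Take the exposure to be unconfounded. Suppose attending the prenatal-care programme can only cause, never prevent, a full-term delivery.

about 891 cases

p₁ = 0.21, p₀ = 0.098.
PN = (p₁ − p₀)/p₁ = (0.21 − 0.098) / 0.21 ≈ 0.53333.
Attributable cases ≈ PN × (exposed cases) = 0.53333 × 1671 ≈ 891.20.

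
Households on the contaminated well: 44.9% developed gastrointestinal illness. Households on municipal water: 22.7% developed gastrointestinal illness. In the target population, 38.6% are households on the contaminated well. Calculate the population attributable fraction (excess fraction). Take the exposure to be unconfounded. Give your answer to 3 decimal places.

PAF ≈ 0.274

p₁ = 0.449, p₀ = 0.227.
Overall risk P(Y=1) = π·p₁ + (1−π)·p₀ = 0.386×0.449 + 0.614×0.227 = 0.31269.
Under exogeneity, PAF = [P(Y=1) − p₀] / P(Y=1).
PAF = (0.31269 − 0.227) / 0.31269 ≈ 0.2740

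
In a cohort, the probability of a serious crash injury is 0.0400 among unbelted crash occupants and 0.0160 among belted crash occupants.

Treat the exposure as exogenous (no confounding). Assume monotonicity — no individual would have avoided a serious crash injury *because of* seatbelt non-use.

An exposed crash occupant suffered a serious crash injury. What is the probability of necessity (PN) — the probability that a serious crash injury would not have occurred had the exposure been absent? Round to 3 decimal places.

Let p₁ = 0.04, p₀ = 0.016.
Under exogeneity and monotonicity, PN = (p₁ − p₀) / p₁.
PN = (0.04 − 0.016) / 0.04 = 0.024 / 0.04 ≈ 0.6000

PN ≈ 0.600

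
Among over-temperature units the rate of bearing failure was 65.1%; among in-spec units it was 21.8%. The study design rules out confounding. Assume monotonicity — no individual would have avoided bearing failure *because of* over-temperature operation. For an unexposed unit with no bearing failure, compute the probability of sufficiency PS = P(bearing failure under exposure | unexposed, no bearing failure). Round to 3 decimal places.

p₁ = 0.651, p₀ = 0.218.
Under exogeneity and monotonicity, PS = (p₁ − p₀) / (1 − p₀).
PS = (0.651 − 0.218) / (1 − 0.218) = 0.433 / 0.782 ≈ 0.5537

PS ≈ 0.554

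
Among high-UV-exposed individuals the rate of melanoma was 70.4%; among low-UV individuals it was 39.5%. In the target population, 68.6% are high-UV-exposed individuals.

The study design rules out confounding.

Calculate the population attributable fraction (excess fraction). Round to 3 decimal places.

PAF ≈ 0.349

p₁ = 0.704, p₀ = 0.395.
Overall risk P(Y=1) = π·p₁ + (1−π)·p₀ = 0.686×0.704 + 0.314×0.395 = 0.60697.
Under exogeneity, PAF = [P(Y=1) − p₀] / P(Y=1).
PAF = (0.60697 − 0.395) / 0.60697 ≈ 0.3492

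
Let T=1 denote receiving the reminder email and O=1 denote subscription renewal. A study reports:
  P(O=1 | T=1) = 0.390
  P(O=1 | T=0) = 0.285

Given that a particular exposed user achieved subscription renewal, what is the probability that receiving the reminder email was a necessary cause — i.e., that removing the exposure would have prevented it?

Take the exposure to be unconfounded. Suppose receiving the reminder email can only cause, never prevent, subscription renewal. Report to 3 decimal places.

Let p₁ = 0.39, p₀ = 0.285.
Under exogeneity and monotonicity, PN = (p₁ − p₀) / p₁.
PN = (0.39 − 0.285) / 0.39 = 0.105 / 0.39 ≈ 0.2692

PN ≈ 0.269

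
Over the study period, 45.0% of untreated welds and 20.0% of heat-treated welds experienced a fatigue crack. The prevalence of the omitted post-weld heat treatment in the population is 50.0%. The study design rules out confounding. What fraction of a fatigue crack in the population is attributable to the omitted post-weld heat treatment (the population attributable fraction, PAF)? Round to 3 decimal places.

PAF ≈ 0.385

p₁ = 0.45, p₀ = 0.2.
Overall risk P(Y=1) = π·p₁ + (1−π)·p₀ = 0.5×0.45 + 0.5×0.2 = 0.325.
Under exogeneity, PAF = [P(Y=1) − p₀] / P(Y=1).
PAF = (0.325 − 0.2) / 0.325 ≈ 0.3846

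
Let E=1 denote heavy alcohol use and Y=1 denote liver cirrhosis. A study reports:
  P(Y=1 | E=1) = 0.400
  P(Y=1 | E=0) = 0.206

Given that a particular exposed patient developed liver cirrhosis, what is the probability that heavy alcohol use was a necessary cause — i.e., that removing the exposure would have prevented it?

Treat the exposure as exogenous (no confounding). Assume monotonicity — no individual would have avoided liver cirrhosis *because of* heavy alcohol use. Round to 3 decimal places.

PN ≈ 0.485

Let p₁ = 0.4, p₀ = 0.206.
Under exogeneity and monotonicity, PN = (p₁ − p₀) / p₁.
PN = (0.4 − 0.206) / 0.4 = 0.194 / 0.4 ≈ 0.4850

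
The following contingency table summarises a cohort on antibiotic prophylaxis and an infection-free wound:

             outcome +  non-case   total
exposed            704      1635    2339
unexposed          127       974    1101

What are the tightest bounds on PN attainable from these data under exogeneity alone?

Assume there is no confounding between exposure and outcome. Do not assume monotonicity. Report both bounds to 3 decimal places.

0.617 ≤ PN ≤ 1.000

p₁ = P(outcome | exposed) = 704/2339 = 0.30098
p₀ = P(outcome | unexposed) = 127/1101 = 0.11535
Under exogeneity alone the bounds on PN are max{0,(p₁−p₀)/p₁} ≤ PN ≤ min{1,(1−p₀)/p₁}.
  lower = (p₁ − p₀)/p₁ = 0.18563 / 0.30098 ≈ 0.6168
  upper = min{1, (1 − p₀)/p₁} = 0.88465 / 0.30098 ≈ 2.9392 → capped at 1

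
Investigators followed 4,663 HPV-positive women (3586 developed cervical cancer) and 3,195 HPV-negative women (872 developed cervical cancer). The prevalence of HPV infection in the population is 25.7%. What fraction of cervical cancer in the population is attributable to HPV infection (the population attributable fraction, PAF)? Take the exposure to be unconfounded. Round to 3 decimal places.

PAF ≈ 0.318

p₁ = P(outcome | exposed) = 3586/4663 = 0.76903
p₀ = P(outcome | unexposed) = 872/3195 = 0.27293
Overall risk P(Y=1) = π·p₁ + (1−π)·p₀ = 0.257×0.76903 + 0.743×0.27293 = 0.40043.
Under exogeneity, PAF = [P(Y=1) − p₀] / P(Y=1).
PAF = (0.40043 − 0.27293) / 0.40043 ≈ 0.3184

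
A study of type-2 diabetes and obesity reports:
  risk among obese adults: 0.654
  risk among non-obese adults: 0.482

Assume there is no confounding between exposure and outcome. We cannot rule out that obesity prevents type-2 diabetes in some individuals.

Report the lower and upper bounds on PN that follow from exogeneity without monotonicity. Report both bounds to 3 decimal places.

Let p₁ = 0.654, p₀ = 0.482.
Under exogeneity alone the bounds on PN are max{0,(p₁−p₀)/p₁} ≤ PN ≤ min{1,(1−p₀)/p₁}.
  lower = (p₁ − p₀)/p₁ = 0.172 / 0.654 ≈ 0.2630
  upper = min{1, (1 − p₀)/p₁} = 0.518 / 0.654 ≈ 0.7920

0.263 ≤ PN ≤ 0.792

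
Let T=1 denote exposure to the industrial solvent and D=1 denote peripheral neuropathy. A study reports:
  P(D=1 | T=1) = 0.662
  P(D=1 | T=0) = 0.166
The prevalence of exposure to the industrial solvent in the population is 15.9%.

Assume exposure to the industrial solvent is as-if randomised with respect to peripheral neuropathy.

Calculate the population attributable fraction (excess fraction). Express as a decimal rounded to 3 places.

Let p₁ = 0.662, p₀ = 0.166.
Overall risk P(Y=1) = π·p₁ + (1−π)·p₀ = 0.159×0.662 + 0.841×0.166 = 0.24486.
Under exogeneity, PAF = [P(Y=1) − p₀] / P(Y=1).
PAF = (0.24486 − 0.166) / 0.24486 ≈ 0.3221

PAF ≈ 0.322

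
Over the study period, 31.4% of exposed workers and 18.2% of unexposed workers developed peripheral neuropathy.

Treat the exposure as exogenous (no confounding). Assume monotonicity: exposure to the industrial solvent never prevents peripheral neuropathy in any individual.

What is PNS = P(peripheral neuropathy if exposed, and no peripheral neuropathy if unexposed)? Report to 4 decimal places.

PNS ≈ 0.1320

p₁ = 0.314, p₀ = 0.182.
Under exogeneity and monotonicity, PNS = p₁ − p₀.
PNS = 0.314 − 0.182 = 0.132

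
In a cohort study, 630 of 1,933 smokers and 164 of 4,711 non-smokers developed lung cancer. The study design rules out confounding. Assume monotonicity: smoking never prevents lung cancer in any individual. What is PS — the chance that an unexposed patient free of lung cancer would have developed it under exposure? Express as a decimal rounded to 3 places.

PS ≈ 0.302

p₁ = P(outcome | exposed) = 630/1933 = 0.32592
p₀ = P(outcome | unexposed) = 164/4711 = 0.034812
Under exogeneity and monotonicity, PS = (p₁ − p₀) / (1 − p₀).
PS = (0.32592 − 0.034812) / (1 − 0.034812) = 0.29111 / 0.96519 ≈ 0.3016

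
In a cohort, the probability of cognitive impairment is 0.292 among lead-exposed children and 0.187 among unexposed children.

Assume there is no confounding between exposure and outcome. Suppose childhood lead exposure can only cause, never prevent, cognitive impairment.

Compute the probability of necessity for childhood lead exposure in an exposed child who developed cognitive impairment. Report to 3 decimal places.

PN ≈ 0.360

Let p₁ = 0.292, p₀ = 0.187.
Under exogeneity and monotonicity, PN = (p₁ − p₀) / p₁.
PN = (0.292 − 0.187) / 0.292 = 0.105 / 0.292 ≈ 0.3596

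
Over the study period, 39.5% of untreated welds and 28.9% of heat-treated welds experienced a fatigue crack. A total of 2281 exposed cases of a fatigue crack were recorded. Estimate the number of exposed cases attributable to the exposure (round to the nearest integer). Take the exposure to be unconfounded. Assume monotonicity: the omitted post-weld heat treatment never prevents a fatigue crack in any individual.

p₁ = 0.395, p₀ = 0.289.
PN = (p₁ − p₀)/p₁ = (0.395 − 0.289) / 0.395 ≈ 0.26835.
Attributable cases ≈ PN × (exposed cases) = 0.26835 × 2281 ≈ 612.12.

about 612 cases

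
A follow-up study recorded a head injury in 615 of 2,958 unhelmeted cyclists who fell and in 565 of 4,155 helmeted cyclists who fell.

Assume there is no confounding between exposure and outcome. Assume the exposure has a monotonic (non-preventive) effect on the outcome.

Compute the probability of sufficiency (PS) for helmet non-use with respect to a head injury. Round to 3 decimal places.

p₁ = P(outcome | exposed) = 615/2958 = 0.20791
p₀ = P(outcome | unexposed) = 565/4155 = 0.13598
Under exogeneity and monotonicity, PS = (p₁ − p₀) / (1 − p₀).
PS = (0.20791 − 0.13598) / (1 − 0.13598) = 0.07193 / 0.86402 ≈ 0.0833

PS ≈ 0.083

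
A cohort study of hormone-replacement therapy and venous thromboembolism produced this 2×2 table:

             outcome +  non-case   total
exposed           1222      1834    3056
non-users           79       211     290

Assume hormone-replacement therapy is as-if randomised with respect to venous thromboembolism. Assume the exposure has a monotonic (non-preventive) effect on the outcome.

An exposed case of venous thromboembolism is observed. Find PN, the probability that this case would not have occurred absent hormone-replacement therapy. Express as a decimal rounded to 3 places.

PN ≈ 0.319

p₁ = P(outcome | exposed) = 1222/3056 = 0.39987
p₀ = P(outcome | unexposed) = 79/290 = 0.27241
Under exogeneity and monotonicity, PN = (p₁ − p₀)/p₁.
PN = (0.39987 − 0.27241) / 0.39987 ≈ 0.3187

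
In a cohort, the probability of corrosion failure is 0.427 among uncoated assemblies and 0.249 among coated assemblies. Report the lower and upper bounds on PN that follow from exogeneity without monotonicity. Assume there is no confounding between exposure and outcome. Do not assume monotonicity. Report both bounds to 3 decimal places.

0.417 ≤ PN ≤ 1.000

Let p₁ = 0.427, p₀ = 0.249.
Under exogeneity alone the bounds on PN are max{0,(p₁−p₀)/p₁} ≤ PN ≤ min{1,(1−p₀)/p₁}.
  lower = (p₁ − p₀)/p₁ = 0.178 / 0.427 ≈ 0.4169
  upper = min{1, (1 − p₀)/p₁} = 0.751 / 0.427 ≈ 1.7588 → capped at 1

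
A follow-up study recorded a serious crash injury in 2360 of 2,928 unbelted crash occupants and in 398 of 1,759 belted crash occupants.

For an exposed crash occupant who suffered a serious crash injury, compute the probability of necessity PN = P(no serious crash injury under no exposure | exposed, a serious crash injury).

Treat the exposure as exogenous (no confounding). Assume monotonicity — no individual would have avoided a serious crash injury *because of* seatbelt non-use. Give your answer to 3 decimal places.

PN ≈ 0.719

p₁ = P(outcome | exposed) = 2360/2928 = 0.80601
p₀ = P(outcome | unexposed) = 398/1759 = 0.22626
Under exogeneity and monotonicity, PN = (p₁ − p₀) / p₁.
PN = (0.80601 − 0.22626) / 0.80601 = 0.57975 / 0.80601 ≈ 0.7193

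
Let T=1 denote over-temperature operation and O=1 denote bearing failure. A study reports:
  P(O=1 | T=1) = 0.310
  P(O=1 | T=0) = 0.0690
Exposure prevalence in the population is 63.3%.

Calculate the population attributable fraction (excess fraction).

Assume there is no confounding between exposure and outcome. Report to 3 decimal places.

PAF ≈ 0.689

Let p₁ = 0.31, p₀ = 0.069.
Overall risk P(Y=1) = π·p₁ + (1−π)·p₀ = 0.633×0.31 + 0.367×0.069 = 0.22155.
Under exogeneity, PAF = [P(Y=1) − p₀] / P(Y=1).
PAF = (0.22155 − 0.069) / 0.22155 ≈ 0.6886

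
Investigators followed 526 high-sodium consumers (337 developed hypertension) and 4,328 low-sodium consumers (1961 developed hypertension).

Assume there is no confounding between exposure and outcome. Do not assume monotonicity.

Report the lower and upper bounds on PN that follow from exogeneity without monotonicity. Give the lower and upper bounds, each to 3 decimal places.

0.293 ≤ PN ≤ 0.854

p₁ = P(outcome | exposed) = 337/526 = 0.64068
p₀ = P(outcome | unexposed) = 1961/4328 = 0.4531
Under exogeneity alone the bounds on PN are max{0,(p₁−p₀)/p₁} ≤ PN ≤ min{1,(1−p₀)/p₁}.
  lower = (p₁ − p₀)/p₁ = 0.18759 / 0.64068 ≈ 0.2928
  upper = min{1, (1 − p₀)/p₁} = 0.5469 / 0.64068 ≈ 0.8536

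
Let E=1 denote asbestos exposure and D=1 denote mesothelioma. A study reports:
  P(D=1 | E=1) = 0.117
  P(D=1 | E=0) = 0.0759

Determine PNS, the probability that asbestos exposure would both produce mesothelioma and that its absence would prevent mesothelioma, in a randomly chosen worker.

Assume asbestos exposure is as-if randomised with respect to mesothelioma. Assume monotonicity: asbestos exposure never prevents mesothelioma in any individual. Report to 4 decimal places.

Let p₁ = 0.117, p₀ = 0.0759.
Under exogeneity and monotonicity, PNS = p₁ − p₀.
PNS = 0.117 − 0.0759 = 0.0411

PNS ≈ 0.0411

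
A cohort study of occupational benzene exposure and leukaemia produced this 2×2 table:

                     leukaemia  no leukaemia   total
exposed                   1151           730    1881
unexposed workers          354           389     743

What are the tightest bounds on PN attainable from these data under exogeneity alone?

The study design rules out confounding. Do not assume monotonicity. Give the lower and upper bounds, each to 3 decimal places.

0.221 ≤ PN ≤ 0.856

p₁ = P(outcome | exposed) = 1151/1881 = 0.61191
p₀ = P(outcome | unexposed) = 354/743 = 0.47645
Under exogeneity alone the bounds on PN are max{0,(p₁−p₀)/p₁} ≤ PN ≤ min{1,(1−p₀)/p₁}.
  lower = (p₁ − p₀)/p₁ = 0.13546 / 0.61191 ≈ 0.2214
  upper = min{1, (1 − p₀)/p₁} = 0.52355 / 0.61191 ≈ 0.8556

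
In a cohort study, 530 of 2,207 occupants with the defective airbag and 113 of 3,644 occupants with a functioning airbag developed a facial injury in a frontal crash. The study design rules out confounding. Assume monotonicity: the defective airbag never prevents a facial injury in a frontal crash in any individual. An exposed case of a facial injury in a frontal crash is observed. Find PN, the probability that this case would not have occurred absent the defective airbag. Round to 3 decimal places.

PN ≈ 0.871

p₁ = P(outcome | exposed) = 530/2207 = 0.24014
p₀ = P(outcome | unexposed) = 113/3644 = 0.03101
Under exogeneity and monotonicity, PN = (p₁ − p₀) / p₁.
PN = (0.24014 − 0.03101) / 0.24014 = 0.20914 / 0.24014 ≈ 0.8709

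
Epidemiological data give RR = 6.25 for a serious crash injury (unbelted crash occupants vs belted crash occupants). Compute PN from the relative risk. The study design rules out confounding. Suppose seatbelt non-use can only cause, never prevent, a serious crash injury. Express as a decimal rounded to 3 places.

Under exogeneity and monotonicity, PN = (RR − 1) / RR = 1 − 1/RR.
PN = (6.25 − 1) / 6.25 = 5.25 / 6.25 ≈ 0.8400

PN ≈ 0.840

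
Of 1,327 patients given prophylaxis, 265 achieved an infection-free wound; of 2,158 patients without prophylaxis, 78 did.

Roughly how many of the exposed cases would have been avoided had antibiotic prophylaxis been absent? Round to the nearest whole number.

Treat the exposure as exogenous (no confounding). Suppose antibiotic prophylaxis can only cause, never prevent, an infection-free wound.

about 217 cases

p₁ = P(outcome | exposed) = 265/1327 = 0.1997
p₀ = P(outcome | unexposed) = 78/2158 = 0.036145
PN = (p₁ − p₀)/p₁ = (0.1997 − 0.036145) / 0.1997 ≈ 0.81900.
Attributable cases ≈ PN × (exposed cases) = 0.81900 × 265 ≈ 217.04.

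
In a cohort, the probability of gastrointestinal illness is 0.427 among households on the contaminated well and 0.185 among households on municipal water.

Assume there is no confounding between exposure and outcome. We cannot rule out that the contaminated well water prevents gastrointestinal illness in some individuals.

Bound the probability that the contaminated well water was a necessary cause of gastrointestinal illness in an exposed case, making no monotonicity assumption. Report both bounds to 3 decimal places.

0.567 ≤ PN ≤ 1.000

Let p₁ = 0.427, p₀ = 0.185.
Under exogeneity alone the bounds on PN are max{0,(p₁−p₀)/p₁} ≤ PN ≤ min{1,(1−p₀)/p₁}.
  lower = (p₁ − p₀)/p₁ = 0.242 / 0.427 ≈ 0.5667
  upper = min{1, (1 − p₀)/p₁} = 0.815 / 0.427 ≈ 1.9087 → capped at 1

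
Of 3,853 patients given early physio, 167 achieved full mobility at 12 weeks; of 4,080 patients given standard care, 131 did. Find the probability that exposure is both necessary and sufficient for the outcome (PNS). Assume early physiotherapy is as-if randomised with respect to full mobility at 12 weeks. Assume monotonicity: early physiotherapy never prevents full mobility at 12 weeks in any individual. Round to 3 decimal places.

p₁ = P(outcome | exposed) = 167/3853 = 0.043343
p₀ = P(outcome | unexposed) = 131/4080 = 0.032108
Under exogeneity and monotonicity, PNS = p₁ − p₀.
PNS = 0.043343 − 0.032108 = 0.011235

PNS ≈ 0.011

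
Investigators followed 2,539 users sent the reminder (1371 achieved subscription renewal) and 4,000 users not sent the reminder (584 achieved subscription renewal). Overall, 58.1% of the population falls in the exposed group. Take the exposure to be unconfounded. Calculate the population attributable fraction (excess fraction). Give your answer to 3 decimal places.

PAF ≈ 0.611

p₁ = P(outcome | exposed) = 1371/2539 = 0.53998
p₀ = P(outcome | unexposed) = 584/4000 = 0.146
Overall risk P(Y=1) = π·p₁ + (1−π)·p₀ = 0.581×0.53998 + 0.419×0.146 = 0.3749.
Under exogeneity, PAF = [P(Y=1) − p₀] / P(Y=1).
PAF = (0.3749 − 0.146) / 0.3749 ≈ 0.6106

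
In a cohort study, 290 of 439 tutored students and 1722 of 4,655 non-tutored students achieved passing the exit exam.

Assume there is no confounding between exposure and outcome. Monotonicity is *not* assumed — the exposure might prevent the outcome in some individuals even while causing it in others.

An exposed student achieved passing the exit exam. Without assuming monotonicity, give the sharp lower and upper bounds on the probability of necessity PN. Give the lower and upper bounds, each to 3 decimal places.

p₁ = P(outcome | exposed) = 290/439 = 0.66059
p₀ = P(outcome | unexposed) = 1722/4655 = 0.36992
Under exogeneity alone the bounds on PN are max{0,(p₁−p₀)/p₁} ≤ PN ≤ min{1,(1−p₀)/p₁}.
  lower = (p₁ − p₀)/p₁ = 0.29067 / 0.66059 ≈ 0.4400
  upper = min{1, (1 − p₀)/p₁} = 0.63008 / 0.66059 ≈ 0.9538

0.440 ≤ PN ≤ 0.954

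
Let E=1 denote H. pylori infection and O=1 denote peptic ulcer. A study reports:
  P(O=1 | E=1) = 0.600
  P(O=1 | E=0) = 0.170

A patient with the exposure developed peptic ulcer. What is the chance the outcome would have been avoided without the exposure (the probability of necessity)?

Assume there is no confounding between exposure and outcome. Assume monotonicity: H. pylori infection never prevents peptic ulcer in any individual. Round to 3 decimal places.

PN ≈ 0.717

Let p₁ = 0.6, p₀ = 0.17.
Under exogeneity and monotonicity, PN = (p₁ − p₀) / p₁.
PN = (0.6 − 0.17) / 0.6 = 0.43 / 0.6 ≈ 0.7167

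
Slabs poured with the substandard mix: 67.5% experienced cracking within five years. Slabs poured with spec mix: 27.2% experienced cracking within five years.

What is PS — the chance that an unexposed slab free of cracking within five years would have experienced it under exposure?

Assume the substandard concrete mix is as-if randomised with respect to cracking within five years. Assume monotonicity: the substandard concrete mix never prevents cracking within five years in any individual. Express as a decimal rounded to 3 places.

PS ≈ 0.554

p₁ = 0.675, p₀ = 0.272.
Under exogeneity and monotonicity, PS = (p₁ − p₀) / (1 − p₀).
PS = (0.675 − 0.272) / (1 − 0.272) = 0.403 / 0.728 ≈ 0.5536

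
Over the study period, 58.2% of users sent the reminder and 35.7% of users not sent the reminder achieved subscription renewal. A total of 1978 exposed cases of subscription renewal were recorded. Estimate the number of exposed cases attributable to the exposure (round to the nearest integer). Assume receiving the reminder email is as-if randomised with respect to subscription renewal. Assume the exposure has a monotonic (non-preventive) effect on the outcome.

p₁ = 0.582, p₀ = 0.357.
PN = (p₁ − p₀)/p₁ = (0.582 − 0.357) / 0.582 ≈ 0.38660.
Attributable cases ≈ PN × (exposed cases) = 0.38660 × 1978 ≈ 764.69.

about 765 cases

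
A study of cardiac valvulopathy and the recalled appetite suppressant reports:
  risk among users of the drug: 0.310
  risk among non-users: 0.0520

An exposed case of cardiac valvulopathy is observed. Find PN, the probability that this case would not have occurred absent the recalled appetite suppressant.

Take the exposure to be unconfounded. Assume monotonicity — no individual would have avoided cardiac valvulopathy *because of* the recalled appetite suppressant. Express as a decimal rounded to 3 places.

PN ≈ 0.832

Let p₁ = 0.31, p₀ = 0.052.
Under exogeneity and monotonicity, PN = (p₁ − p₀) / p₁.
PN = (0.31 − 0.052) / 0.31 = 0.258 / 0.31 ≈ 0.8323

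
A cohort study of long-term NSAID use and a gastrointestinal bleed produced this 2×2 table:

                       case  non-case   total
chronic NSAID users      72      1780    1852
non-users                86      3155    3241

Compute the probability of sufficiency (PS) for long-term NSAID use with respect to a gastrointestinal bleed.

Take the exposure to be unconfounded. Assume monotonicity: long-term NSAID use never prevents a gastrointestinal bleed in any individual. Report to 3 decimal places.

p₁ = P(outcome | exposed) = 72/1852 = 0.038877
p₀ = P(outcome | unexposed) = 86/3241 = 0.026535
Under exogeneity and monotonicity, PS = (p₁ − p₀)/(1 − p₀).
PS = (0.038877 − 0.026535) / 0.97346 ≈ 0.0127

PS ≈ 0.013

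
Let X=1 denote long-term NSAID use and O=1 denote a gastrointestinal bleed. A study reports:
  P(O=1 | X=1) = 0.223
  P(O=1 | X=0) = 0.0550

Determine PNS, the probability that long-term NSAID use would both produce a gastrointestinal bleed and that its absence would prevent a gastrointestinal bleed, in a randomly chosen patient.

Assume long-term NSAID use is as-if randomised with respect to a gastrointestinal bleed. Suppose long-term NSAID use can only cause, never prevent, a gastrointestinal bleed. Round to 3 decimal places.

Let p₁ = 0.223, p₀ = 0.055.
Under exogeneity and monotonicity, PNS = p₁ − p₀.
PNS = 0.223 − 0.055 = 0.168

PNS ≈ 0.168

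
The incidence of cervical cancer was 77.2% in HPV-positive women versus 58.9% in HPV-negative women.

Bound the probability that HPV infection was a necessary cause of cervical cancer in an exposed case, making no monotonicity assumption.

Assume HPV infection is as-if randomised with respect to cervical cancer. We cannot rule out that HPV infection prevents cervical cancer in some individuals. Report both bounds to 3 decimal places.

0.237 ≤ PN ≤ 0.532

p₁ = 0.772, p₀ = 0.589.
Under exogeneity alone the bounds on PN are max{0,(p₁−p₀)/p₁} ≤ PN ≤ min{1,(1−p₀)/p₁}.
  lower = (p₁ − p₀)/p₁ = 0.183 / 0.772 ≈ 0.2370
  upper = min{1, (1 − p₀)/p₁} = 0.411 / 0.772 ≈ 0.5324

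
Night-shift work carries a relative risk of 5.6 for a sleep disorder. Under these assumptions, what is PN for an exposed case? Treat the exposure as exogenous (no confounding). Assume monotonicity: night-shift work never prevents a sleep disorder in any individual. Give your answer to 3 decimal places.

Under exogeneity and monotonicity, PN = (RR − 1) / RR = 1 − 1/RR.
PN = (5.6 − 1) / 5.6 = 4.6 / 5.6 ≈ 0.8214

PN ≈ 0.821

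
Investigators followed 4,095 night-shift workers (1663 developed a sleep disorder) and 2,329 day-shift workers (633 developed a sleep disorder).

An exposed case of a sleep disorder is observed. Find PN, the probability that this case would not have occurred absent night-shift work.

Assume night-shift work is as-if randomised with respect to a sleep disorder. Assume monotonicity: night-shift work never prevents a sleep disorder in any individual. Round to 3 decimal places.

p₁ = P(outcome | exposed) = 1663/4095 = 0.40611
p₀ = P(outcome | unexposed) = 633/2329 = 0.27179
Under exogeneity and monotonicity, PN = (p₁ − p₀) / p₁.
PN = (0.40611 − 0.27179) / 0.40611 = 0.13431 / 0.40611 ≈ 0.3307

PN ≈ 0.331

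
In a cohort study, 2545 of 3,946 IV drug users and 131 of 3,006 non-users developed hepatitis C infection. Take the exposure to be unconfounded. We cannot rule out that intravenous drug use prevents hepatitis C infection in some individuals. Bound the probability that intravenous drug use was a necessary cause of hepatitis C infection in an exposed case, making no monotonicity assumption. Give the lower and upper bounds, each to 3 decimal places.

p₁ = P(outcome | exposed) = 2545/3946 = 0.64496
p₀ = P(outcome | unexposed) = 131/3006 = 0.04358
Under exogeneity alone the bounds on PN are max{0,(p₁−p₀)/p₁} ≤ PN ≤ min{1,(1−p₀)/p₁}.
  lower = (p₁ − p₀)/p₁ = 0.60138 / 0.64496 ≈ 0.9324
  upper = min{1, (1 − p₀)/p₁} = 0.95642 / 0.64496 ≈ 1.4829 → capped at 1

0.932 ≤ PN ≤ 1.000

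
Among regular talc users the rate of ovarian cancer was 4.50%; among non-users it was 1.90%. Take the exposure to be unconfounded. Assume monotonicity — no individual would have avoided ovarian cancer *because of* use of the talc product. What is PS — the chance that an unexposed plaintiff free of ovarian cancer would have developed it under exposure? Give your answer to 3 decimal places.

p₁ = 0.045, p₀ = 0.019.
Under exogeneity and monotonicity, PS = (p₁ − p₀) / (1 − p₀).
PS = (0.045 − 0.019) / (1 − 0.019) = 0.026 / 0.981 ≈ 0.0265

PS ≈ 0.027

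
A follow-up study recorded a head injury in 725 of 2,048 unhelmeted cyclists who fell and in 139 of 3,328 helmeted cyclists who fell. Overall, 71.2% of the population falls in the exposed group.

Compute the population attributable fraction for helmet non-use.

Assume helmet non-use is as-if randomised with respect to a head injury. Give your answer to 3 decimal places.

PAF ≈ 0.842

p₁ = P(outcome | exposed) = 725/2048 = 0.354
p₀ = P(outcome | unexposed) = 139/3328 = 0.041767
Overall risk P(Y=1) = π·p₁ + (1−π)·p₀ = 0.712×0.354 + 0.288×0.041767 = 0.26408.
Under exogeneity, PAF = [P(Y=1) − p₀] / P(Y=1).
PAF = (0.26408 − 0.041767) / 0.26408 ≈ 0.8418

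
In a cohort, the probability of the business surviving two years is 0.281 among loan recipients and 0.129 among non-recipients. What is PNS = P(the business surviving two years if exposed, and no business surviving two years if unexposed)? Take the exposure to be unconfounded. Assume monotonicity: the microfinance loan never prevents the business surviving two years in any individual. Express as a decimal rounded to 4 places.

Let p₁ = 0.281, p₀ = 0.129.
Under exogeneity and monotonicity, PNS = p₁ − p₀.
PNS = 0.281 − 0.129 = 0.152

PNS ≈ 0.1520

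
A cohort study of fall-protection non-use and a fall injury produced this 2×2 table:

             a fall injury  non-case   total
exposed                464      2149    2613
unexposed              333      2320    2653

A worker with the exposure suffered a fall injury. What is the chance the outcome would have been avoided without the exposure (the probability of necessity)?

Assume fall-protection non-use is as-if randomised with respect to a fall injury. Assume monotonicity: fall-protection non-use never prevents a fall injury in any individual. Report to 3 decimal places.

p₁ = P(outcome | exposed) = 464/2613 = 0.17757
p₀ = P(outcome | unexposed) = 333/2653 = 0.12552
Under exogeneity and monotonicity, PN = (p₁ − p₀)/p₁.
PN = (0.17757 − 0.12552) / 0.17757 ≈ 0.2931

PN ≈ 0.293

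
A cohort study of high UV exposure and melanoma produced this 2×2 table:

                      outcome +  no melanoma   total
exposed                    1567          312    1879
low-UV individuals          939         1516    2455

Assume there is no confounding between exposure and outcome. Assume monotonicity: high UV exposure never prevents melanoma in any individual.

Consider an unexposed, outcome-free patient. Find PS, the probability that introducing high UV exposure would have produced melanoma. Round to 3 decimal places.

p₁ = P(outcome | exposed) = 1567/1879 = 0.83395
p₀ = P(outcome | unexposed) = 939/2455 = 0.38248
Under exogeneity and monotonicity, PS = (p₁ − p₀) / (1 − p₀).
PS = (0.83395 − 0.38248) / (1 − 0.38248) = 0.45147 / 0.61752 ≈ 0.7311

PS ≈ 0.731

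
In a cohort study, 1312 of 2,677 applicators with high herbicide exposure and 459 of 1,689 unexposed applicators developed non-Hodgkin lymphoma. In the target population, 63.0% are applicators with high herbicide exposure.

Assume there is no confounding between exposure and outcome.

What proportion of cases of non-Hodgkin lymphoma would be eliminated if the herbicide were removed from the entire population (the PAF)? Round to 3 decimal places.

PAF ≈ 0.336

p₁ = P(outcome | exposed) = 1312/2677 = 0.4901
p₀ = P(outcome | unexposed) = 459/1689 = 0.27176
Overall risk P(Y=1) = π·p₁ + (1−π)·p₀ = 0.63×0.4901 + 0.37×0.27176 = 0.40931.
Under exogeneity, PAF = [P(Y=1) − p₀] / P(Y=1).
PAF = (0.40931 − 0.27176) / 0.40931 ≈ 0.3361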